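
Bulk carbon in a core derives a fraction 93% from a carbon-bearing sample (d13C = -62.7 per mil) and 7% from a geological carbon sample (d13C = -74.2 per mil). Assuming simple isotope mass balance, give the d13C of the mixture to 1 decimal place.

δ_mix = f_A·δ_A + f_B·δ_B
δ_mix = 0.93 × (-62.7) + 0.07 × (-74.2)
δ_mix = -58.31 + -5.19 = -63.51 per mil

-63.5 per mil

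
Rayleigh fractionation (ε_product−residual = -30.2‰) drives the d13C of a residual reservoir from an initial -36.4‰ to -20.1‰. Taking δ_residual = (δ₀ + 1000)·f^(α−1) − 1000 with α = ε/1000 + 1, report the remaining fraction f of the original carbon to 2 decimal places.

α − 1 = ε/1000 = -0.0302
(δ_res + 1000)/(δ₀ + 1000) = (-20.1 + 1000)/(-36.4 + 1000) = 979.9/963.6 = 1.016916
f = 1.016916^(1/-0.0302) = exp(ln(1.016916)/-0.0302) = exp(0.01677/-0.0302)
f = exp(-0.5554) = 0.5738

0.57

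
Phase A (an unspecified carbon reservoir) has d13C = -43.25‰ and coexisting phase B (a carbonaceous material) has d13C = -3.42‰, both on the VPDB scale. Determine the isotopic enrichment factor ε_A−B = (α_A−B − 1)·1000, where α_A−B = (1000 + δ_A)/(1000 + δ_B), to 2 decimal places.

-39.97‰

α_A−B = (1000 + -43.25) / (1000 + -3.42) = 956.75 / 996.58 = 0.960033
ε_A−B = (0.960033 − 1) × 1000 = -39.967‰
(The approximation ε ≈ δ_A − δ_B would give -39.83‰.)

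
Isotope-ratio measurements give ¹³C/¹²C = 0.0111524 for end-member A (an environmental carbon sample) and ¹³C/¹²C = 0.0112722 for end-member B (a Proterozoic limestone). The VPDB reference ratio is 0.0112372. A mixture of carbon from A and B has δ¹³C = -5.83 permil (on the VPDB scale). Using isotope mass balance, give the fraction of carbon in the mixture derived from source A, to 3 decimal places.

δ_A = (0.0111524/0.0112372 − 1)×1000 = (0.992454 − 1)×1000 = -7.546 permil
δ_B = (0.0112722/0.0112372 − 1)×1000 = (1.003115 − 1)×1000 = 3.115 permil
f_A = (δ_mix − δ_B)/(δ_A − δ_B) = (-5.83 − (3.115))/(-7.546 − (3.115))
f_A = -8.945 / -10.661 = 0.8390

0.839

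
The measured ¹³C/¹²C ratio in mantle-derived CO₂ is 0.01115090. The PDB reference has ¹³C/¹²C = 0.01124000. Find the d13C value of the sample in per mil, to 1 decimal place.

-7.9 per mil

d13C = (R_sample / R_standard − 1) × 1000
R_sample / R_standard = 0.01115090 / 0.01124000 = 0.992073
d13C = (0.992073 − 1) × 1000 = -7.93 per mil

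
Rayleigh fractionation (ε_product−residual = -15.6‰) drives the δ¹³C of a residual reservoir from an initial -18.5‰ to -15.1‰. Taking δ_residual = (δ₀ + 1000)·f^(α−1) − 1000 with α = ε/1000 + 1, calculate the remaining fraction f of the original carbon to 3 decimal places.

0.801

α − 1 = ε/1000 = -0.0156
(δ_res + 1000)/(δ₀ + 1000) = (-15.1 + 1000)/(-18.5 + 1000) = 984.9/981.5 = 1.003464
f = 1.003464^(1/-0.0156) = exp(ln(1.003464)/-0.0156) = exp(0.00346/-0.0156)
f = exp(-0.2217) = 0.8012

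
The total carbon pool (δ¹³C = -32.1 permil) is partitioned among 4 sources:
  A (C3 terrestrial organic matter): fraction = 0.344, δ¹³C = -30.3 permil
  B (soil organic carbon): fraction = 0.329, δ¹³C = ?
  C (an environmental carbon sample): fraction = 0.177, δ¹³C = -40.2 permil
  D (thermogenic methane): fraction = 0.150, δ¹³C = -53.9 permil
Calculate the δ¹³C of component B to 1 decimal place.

Isotope mass balance: δ_bulk = Σ fᵢ·δᵢ.
-32.1 = 0.344×(-30.3) + 0.329×δ_B + 0.177×(-40.2) + 0.150×(-53.9)
0.329·δ_B = -32.1 − (-25.624) = -6.476
δ_B = -6.476 / 0.329 = -19.69 permil

-19.7 permil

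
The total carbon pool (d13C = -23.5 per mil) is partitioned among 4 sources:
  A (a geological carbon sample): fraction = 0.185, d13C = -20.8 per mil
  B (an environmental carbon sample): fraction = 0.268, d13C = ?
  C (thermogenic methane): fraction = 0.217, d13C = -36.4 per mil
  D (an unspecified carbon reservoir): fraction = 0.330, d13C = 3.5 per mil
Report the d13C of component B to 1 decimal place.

Isotope mass balance: δ_bulk = Σ fᵢ·δᵢ.
-23.5 = 0.185×(-20.8) + 0.268×δ_B + 0.217×(-36.4) + 0.330×(3.5)
0.268·δ_B = -23.5 − (-10.592) = -12.908
δ_B = -12.908 / 0.268 = -48.16 per mil

-48.2 per mil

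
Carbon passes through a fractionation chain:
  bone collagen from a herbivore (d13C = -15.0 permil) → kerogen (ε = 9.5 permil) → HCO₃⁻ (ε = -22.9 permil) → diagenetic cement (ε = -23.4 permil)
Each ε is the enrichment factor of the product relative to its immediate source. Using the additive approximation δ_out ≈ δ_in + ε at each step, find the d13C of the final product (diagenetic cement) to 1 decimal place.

-51.8 permil

step 1: δ ≈ -15.0 + (9.5) = -5.5 permil
step 2: δ ≈ -5.5 + (-22.9) = -28.4 permil
step 3: δ ≈ -28.4 + (-23.4) = -51.8 permil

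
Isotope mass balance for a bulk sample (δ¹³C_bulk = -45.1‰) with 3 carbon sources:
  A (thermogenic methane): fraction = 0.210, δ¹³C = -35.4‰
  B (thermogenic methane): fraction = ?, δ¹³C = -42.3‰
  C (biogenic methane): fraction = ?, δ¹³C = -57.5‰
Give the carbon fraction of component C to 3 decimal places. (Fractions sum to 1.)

Let f_C and f_B be the unknown fractions; fractions sum to 1 so f_C + f_B = 0.790.
Mass balance: Σ fᵢ·δᵢ = δ_bulk ⇒ f_C·(-57.5) + f_B·(-42.3) = -45.1 − (-7.434) = -37.666
Substitute f_B = 0.790 − f_C:
f_C·(-57.5 − -42.3) = -37.666 − 0.790×(-42.3) = -4.249
f_C = -4.249 / -15.2 = 0.2795

0.280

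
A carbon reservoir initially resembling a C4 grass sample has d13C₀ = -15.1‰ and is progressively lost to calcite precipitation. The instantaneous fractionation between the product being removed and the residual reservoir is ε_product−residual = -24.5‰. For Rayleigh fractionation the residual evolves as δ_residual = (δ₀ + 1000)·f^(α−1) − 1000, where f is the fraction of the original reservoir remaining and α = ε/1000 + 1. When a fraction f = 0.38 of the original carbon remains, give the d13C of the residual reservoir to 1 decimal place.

8.5‰

Rayleigh residual: δ_res = (δ₀ + 1000)·f^(α−1) − 1000
α = ε/1000 + 1 = 0.97550, so α − 1 = -0.02450
f^(α−1) = 0.38^(-0.02450) = 1.023989
δ_res = (-15.1 + 1000) × 1.023989 − 1000 = 1008.527 − 1000 = 8.53‰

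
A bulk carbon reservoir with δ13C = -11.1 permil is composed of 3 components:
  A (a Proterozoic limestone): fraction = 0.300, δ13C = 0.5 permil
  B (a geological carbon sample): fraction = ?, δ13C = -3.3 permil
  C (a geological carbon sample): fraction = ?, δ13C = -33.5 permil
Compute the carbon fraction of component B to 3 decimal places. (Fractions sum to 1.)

Let f_B and f_C be the unknown fractions; fractions sum to 1 so f_B + f_C = 0.700.
Mass balance: Σ fᵢ·δᵢ = δ_bulk ⇒ f_B·(-3.3) + f_C·(-33.5) = -11.1 − (0.150) = -11.250
Substitute f_C = 0.700 − f_B:
f_B·(-3.3 − -33.5) = -11.250 − 0.700×(-33.5) = 12.200
f_B = 12.200 / 30.2 = 0.4040

0.404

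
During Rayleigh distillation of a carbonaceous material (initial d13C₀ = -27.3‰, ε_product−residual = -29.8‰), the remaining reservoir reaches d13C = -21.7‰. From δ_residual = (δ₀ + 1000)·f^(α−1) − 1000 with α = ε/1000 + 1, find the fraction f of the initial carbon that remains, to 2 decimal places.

α − 1 = ε/1000 = -0.0298
(δ_res + 1000)/(δ₀ + 1000) = (-21.7 + 1000)/(-27.3 + 1000) = 978.3/972.7 = 1.005757
f = 1.005757^(1/-0.0298) = exp(ln(1.005757)/-0.0298) = exp(0.00574/-0.0298)
f = exp(-0.1926) = 0.8248

0.82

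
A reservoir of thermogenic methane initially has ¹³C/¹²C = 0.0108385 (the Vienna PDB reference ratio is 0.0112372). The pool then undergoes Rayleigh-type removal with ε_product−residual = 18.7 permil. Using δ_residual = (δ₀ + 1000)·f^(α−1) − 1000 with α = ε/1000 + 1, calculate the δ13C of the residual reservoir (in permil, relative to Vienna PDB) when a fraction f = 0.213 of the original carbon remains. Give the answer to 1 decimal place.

δ₀ = (0.0108385/0.0112372 − 1)×1000 = (0.964520 − 1)×1000 = -35.480 permil
α − 1 = ε/1000 = 0.0187
f^(α−1) = 0.213^(0.0187) = 0.971495
δ_res = (-35.480 + 1000) × 0.971495 − 1000 = 937.026 − 1000 = -62.97 permil

-63.0 permil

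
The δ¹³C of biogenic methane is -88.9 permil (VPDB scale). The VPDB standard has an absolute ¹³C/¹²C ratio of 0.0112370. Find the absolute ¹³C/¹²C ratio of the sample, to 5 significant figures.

R_sample = R_standard × (δ¹³C/1000 + 1)
R_sample = 0.0112370 × (-88.9/1000 + 1) = 0.0112370 × 0.911100
R_sample = 0.0102380

0.010238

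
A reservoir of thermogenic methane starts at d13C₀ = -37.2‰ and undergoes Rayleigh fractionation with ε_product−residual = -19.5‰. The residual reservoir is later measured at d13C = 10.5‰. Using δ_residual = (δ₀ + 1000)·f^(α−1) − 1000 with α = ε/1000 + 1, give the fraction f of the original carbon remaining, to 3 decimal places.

α − 1 = ε/1000 = -0.0195
(δ_res + 1000)/(δ₀ + 1000) = (10.5 + 1000)/(-37.2 + 1000) = 1010.5/962.8 = 1.049543
f = 1.049543^(1/-0.0195) = exp(ln(1.049543)/-0.0195) = exp(0.04835/-0.0195)
f = exp(-2.4797) = 0.0838

0.084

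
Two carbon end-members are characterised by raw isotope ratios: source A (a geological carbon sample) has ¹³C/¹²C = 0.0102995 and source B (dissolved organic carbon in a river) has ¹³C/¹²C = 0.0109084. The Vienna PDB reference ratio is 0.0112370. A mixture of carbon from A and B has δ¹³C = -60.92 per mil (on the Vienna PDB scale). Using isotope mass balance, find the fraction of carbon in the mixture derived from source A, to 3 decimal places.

δ_A = (0.0102995/0.0112370 − 1)×1000 = (0.916570 − 1)×1000 = -83.430 per mil
δ_B = (0.0109084/0.0112370 − 1)×1000 = (0.970757 − 1)×1000 = -29.243 per mil
f_A = (δ_mix − δ_B)/(δ_A − δ_B) = (-60.92 − (-29.243))/(-83.430 − (-29.243))
f_A = -31.677 / -54.187 = 0.5846

0.585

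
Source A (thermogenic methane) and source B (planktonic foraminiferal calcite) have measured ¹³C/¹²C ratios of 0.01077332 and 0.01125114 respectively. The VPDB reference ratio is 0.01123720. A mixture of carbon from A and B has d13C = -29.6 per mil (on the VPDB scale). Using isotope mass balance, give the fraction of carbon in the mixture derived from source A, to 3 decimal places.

0.725

δ_A = (0.01077332/0.01123720 − 1)×1000 = (0.958719 − 1)×1000 = -41.281 per mil
δ_B = (0.01125114/0.01123720 − 1)×1000 = (1.001241 − 1)×1000 = 1.241 per mil
f_A = (δ_mix − δ_B)/(δ_A − δ_B) = (-29.6 − (1.241))/(-41.281 − (1.241))
f_A = -30.841 / -42.521 = 0.7253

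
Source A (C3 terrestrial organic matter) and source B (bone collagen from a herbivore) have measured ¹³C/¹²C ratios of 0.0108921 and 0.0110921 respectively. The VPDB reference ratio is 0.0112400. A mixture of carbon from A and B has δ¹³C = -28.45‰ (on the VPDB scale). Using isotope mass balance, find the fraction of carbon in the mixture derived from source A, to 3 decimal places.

δ_A = (0.0108921/0.0112400 − 1)×1000 = (0.969048 − 1)×1000 = -30.952‰
δ_B = (0.0110921/0.0112400 − 1)×1000 = (0.986842 − 1)×1000 = -13.158‰
f_A = (δ_mix − δ_B)/(δ_A − δ_B) = (-28.45 − (-13.158))/(-30.952 − (-13.158))
f_A = -15.292 / -17.794 = 0.8594

0.859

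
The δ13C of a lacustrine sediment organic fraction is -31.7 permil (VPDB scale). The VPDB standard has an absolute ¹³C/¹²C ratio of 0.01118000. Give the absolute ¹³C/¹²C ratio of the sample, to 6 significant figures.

R_sample = R_standard × (δ13C/1000 + 1)
R_sample = 0.01118000 × (-31.7/1000 + 1) = 0.01118000 × 0.968300
R_sample = 0.0108256

0.0108256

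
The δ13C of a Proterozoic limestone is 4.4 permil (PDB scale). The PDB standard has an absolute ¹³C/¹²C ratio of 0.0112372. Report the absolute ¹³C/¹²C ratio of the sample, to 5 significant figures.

R_sample = R_standard × (δ13C/1000 + 1)
R_sample = 0.0112372 × (4.4/1000 + 1) = 0.0112372 × 1.004400
R_sample = 0.0112866

0.011287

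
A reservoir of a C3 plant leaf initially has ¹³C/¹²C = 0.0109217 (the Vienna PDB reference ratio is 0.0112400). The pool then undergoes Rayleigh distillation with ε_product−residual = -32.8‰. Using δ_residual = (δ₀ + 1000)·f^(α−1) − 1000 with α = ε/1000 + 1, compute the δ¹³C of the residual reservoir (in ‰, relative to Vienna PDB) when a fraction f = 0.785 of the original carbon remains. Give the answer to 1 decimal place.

δ₀ = (0.0109217/0.0112400 − 1)×1000 = (0.971681 − 1)×1000 = -28.319‰
α − 1 = ε/1000 = -0.0328
f^(α−1) = 0.785^(-0.0328) = 1.007972
δ_res = (-28.319 + 1000) × 1.007972 − 1000 = 979.427 − 1000 = -20.57‰

-20.6‰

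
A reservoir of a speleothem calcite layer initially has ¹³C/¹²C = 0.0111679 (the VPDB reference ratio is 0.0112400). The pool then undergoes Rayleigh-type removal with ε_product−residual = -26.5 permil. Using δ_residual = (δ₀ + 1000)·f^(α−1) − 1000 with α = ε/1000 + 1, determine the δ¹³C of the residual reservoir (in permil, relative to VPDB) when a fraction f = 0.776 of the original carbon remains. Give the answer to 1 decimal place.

δ₀ = (0.0111679/0.0112400 − 1)×1000 = (0.993585 − 1)×1000 = -6.415 permil
α − 1 = ε/1000 = -0.0265
f^(α−1) = 0.776^(-0.0265) = 1.006743
δ_res = (-6.415 + 1000) × 1.006743 − 1000 = 1000.285 − 1000 = 0.29 permil

0.3 permil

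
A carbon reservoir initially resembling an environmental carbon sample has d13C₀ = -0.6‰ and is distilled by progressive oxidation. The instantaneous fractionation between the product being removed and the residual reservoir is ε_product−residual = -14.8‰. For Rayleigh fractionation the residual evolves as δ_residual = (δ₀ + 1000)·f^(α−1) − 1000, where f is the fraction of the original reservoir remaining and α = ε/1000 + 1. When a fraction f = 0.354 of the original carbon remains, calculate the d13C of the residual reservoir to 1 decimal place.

Rayleigh residual: δ_res = (δ₀ + 1000)·f^(α−1) − 1000
α = ε/1000 + 1 = 0.98520, so α − 1 = -0.01480
f^(α−1) = 0.354^(-0.01480) = 1.015488
δ_res = (-0.6 + 1000) × 1.015488 − 1000 = 1014.879 − 1000 = 14.88‰

14.9‰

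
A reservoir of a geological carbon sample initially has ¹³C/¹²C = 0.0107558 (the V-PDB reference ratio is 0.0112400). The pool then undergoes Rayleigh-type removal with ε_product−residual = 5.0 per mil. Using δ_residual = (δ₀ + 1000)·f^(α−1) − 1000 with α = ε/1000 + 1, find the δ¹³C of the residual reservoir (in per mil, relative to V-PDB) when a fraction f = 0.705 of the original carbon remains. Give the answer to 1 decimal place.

-44.7 per mil

δ₀ = (0.0107558/0.0112400 − 1)×1000 = (0.956922 − 1)×1000 = -43.078 per mil
α − 1 = ε/1000 = 0.0050
f^(α−1) = 0.705^(0.0050) = 0.998254
δ_res = (-43.078 + 1000) × 0.998254 − 1000 = 955.251 − 1000 = -44.75 per mil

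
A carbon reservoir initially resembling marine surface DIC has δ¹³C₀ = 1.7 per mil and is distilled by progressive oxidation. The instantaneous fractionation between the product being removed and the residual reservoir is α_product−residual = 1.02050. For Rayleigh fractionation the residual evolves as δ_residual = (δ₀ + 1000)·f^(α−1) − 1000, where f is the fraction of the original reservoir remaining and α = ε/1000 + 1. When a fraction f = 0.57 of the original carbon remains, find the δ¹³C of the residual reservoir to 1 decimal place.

-9.8 per mil

Rayleigh residual: δ_res = (δ₀ + 1000)·f^(α−1) − 1000
α − 1 = 0.02050
f^(α−1) = 0.57^(0.02050) = 0.988543
δ_res = (1.7 + 1000) × 0.988543 − 1000 = 990.223 − 1000 = -9.78 per mil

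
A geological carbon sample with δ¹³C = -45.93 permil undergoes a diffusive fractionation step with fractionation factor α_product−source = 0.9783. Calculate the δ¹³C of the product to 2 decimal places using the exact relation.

-66.63 permil

δ_product = (δ_source + 1000)·α − 1000
δ_product = (-45.93 + 1000) × 0.9783 − 1000
δ_product = 933.367 − 1000 = -66.633 permil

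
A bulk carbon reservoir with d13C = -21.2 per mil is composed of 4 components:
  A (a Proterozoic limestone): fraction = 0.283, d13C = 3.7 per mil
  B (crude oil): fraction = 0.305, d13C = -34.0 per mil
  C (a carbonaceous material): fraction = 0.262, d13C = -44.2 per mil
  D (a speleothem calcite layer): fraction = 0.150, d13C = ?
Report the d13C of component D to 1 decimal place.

Isotope mass balance: δ_bulk = Σ fᵢ·δᵢ.
-21.2 = 0.283×(3.7) + 0.305×(-34.0) + 0.262×(-44.2) + 0.150×δ_D
0.150·δ_D = -21.2 − (-20.903) = -0.297
δ_D = -0.297 / 0.150 = -1.98 per mil

-2.0 per mil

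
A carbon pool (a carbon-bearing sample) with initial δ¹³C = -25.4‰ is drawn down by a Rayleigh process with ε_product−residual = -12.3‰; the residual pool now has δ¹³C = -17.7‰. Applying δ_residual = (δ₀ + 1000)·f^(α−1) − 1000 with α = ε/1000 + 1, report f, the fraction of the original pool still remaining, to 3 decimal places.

0.527

α − 1 = ε/1000 = -0.0123
(δ_res + 1000)/(δ₀ + 1000) = (-17.7 + 1000)/(-25.4 + 1000) = 982.3/974.6 = 1.007901
f = 1.007901^(1/-0.0123) = exp(ln(1.007901)/-0.0123) = exp(0.00787/-0.0123)
f = exp(-0.6398) = 0.5274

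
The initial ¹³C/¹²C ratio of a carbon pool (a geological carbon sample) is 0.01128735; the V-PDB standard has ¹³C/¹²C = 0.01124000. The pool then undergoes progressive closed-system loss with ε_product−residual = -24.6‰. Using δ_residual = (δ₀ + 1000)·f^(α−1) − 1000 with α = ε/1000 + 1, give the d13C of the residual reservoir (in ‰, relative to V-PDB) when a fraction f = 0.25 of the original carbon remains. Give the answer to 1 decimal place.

39.0‰

δ₀ = (0.01128735/0.01124000 − 1)×1000 = (1.004213 − 1)×1000 = 4.213‰
α − 1 = ε/1000 = -0.0246
f^(α−1) = 0.25^(-0.0246) = 1.034691
δ_res = (4.213 + 1000) × 1.034691 − 1000 = 1039.050 − 1000 = 39.05‰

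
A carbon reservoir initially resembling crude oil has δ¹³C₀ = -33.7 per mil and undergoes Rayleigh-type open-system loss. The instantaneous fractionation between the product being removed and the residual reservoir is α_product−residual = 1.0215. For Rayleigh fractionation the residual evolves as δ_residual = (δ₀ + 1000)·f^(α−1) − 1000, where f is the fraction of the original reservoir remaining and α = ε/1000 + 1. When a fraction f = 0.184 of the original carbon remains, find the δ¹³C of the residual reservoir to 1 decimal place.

-68.2 per mil

Rayleigh residual: δ_res = (δ₀ + 1000)·f^(α−1) − 1000
α − 1 = 0.02150
f^(α−1) = 0.184^(0.02150) = 0.964259
δ_res = (-33.7 + 1000) × 0.964259 − 1000 = 931.763 − 1000 = -68.24 per mil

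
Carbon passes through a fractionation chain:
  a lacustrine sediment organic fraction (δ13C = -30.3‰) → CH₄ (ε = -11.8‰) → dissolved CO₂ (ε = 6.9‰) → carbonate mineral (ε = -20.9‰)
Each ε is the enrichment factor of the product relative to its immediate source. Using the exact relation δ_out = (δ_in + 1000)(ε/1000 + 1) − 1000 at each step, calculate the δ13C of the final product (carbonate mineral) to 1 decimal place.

-55.3‰

step 1: δ = (-30.30 + 1000)·(-11.8/1000 + 1) − 1000 = -41.74‰
step 2: δ = (-41.74 + 1000)·(6.9/1000 + 1) − 1000 = -35.13‰
step 3: δ = (-35.13 + 1000)·(-20.9/1000 + 1) − 1000 = -55.30‰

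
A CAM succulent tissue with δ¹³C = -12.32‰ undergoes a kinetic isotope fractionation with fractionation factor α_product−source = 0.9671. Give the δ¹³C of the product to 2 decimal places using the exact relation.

δ_product = (δ_source + 1000)·α − 1000
δ_product = (-12.32 + 1000) × 0.9671 − 1000
δ_product = 955.185 − 1000 = -44.815‰

-44.81‰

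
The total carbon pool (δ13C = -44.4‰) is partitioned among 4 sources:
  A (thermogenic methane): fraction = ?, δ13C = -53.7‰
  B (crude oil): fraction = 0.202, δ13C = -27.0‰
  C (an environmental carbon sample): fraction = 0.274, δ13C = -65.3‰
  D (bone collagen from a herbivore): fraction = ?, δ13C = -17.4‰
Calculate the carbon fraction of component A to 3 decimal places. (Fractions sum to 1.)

Let f_A and f_D be the unknown fractions; fractions sum to 1 so f_A + f_D = 0.524.
Mass balance: Σ fᵢ·δᵢ = δ_bulk ⇒ f_A·(-53.7) + f_D·(-17.4) = -44.4 − (-23.346) = -21.054
Substitute f_D = 0.524 − f_A:
f_A·(-53.7 − -17.4) = -21.054 − 0.524×(-17.4) = -11.936
f_A = -11.936 / -36.3 = 0.3288

0.329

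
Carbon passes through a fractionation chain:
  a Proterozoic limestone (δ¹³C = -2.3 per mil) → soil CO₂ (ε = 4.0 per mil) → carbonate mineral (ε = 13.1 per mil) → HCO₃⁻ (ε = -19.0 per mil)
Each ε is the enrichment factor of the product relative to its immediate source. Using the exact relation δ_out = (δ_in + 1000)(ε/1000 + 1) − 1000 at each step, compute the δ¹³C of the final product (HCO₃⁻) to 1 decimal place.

-4.5 per mil

step 1: δ = (-2.30 + 1000)·(4.0/1000 + 1) − 1000 = 1.69 per mil
step 2: δ = (1.69 + 1000)·(13.1/1000 + 1) − 1000 = 14.81 per mil
step 3: δ = (14.81 + 1000)·(-19.0/1000 + 1) − 1000 = -4.47 per mil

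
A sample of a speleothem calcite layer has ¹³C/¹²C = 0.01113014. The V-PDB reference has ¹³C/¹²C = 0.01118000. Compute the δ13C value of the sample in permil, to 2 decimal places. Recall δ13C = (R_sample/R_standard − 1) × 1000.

δ13C = (R_sample / R_standard − 1) × 1000
R_sample / R_standard = 0.01113014 / 0.01118000 = 0.995540
δ13C = (0.995540 − 1) × 1000 = -4.460 permil

-4.46 permil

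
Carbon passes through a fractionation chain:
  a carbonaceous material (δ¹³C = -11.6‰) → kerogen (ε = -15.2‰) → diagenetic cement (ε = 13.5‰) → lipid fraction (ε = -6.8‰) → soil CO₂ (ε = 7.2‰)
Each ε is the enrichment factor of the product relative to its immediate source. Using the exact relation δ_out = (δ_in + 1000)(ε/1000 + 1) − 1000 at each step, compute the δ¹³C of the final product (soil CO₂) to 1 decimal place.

-13.1‰

step 1: δ = (-11.60 + 1000)·(-15.2/1000 + 1) − 1000 = -26.62‰
step 2: δ = (-26.62 + 1000)·(13.5/1000 + 1) − 1000 = -13.48‰
step 3: δ = (-13.48 + 1000)·(-6.8/1000 + 1) − 1000 = -20.19‰
step 4: δ = (-20.19 + 1000)·(7.2/1000 + 1) − 1000 = -13.14‰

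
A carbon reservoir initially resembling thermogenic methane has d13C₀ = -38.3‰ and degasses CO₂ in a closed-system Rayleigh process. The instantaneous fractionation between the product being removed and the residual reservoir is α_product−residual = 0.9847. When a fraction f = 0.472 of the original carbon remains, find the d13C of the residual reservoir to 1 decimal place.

-27.2‰

Rayleigh residual: δ_res = (δ₀ + 1000)·f^(α−1) − 1000
α − 1 = -0.01530
f^(α−1) = 0.472^(-0.01530) = 1.011553
δ_res = (-38.3 + 1000) × 1.011553 − 1000 = 972.811 − 1000 = -27.19‰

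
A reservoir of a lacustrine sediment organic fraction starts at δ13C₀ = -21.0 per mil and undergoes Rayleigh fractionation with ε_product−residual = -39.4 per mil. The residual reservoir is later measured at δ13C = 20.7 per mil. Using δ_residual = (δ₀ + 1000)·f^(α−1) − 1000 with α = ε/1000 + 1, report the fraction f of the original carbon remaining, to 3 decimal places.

0.347

α − 1 = ε/1000 = -0.0394
(δ_res + 1000)/(δ₀ + 1000) = (20.7 + 1000)/(-21.0 + 1000) = 1020.7/979.0 = 1.042594
f = 1.042594^(1/-0.0394) = exp(ln(1.042594)/-0.0394) = exp(0.04171/-0.0394)
f = exp(-1.0587) = 0.3469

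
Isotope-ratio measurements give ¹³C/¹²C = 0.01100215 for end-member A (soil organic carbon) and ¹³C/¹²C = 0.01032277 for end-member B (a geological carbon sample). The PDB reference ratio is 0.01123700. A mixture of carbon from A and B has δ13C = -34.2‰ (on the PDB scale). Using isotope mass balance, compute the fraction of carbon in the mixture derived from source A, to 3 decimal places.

δ_A = (0.01100215/0.01123700 − 1)×1000 = (0.979100 − 1)×1000 = -20.900‰
δ_B = (0.01032277/0.01123700 − 1)×1000 = (0.918641 − 1)×1000 = -81.359‰
f_A = (δ_mix − δ_B)/(δ_A − δ_B) = (-34.2 − (-81.359))/(-20.900 − (-81.359))
f_A = 47.159 / 60.459 = 0.7800

0.780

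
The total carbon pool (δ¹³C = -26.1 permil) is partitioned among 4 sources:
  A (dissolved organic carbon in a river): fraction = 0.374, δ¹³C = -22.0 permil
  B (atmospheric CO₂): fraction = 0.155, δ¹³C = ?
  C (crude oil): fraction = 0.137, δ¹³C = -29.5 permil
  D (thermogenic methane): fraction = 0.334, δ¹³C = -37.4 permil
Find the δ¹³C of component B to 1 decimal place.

-8.6 permil

Isotope mass balance: δ_bulk = Σ fᵢ·δᵢ.
-26.1 = 0.374×(-22.0) + 0.155×δ_B + 0.137×(-29.5) + 0.334×(-37.4)
0.155·δ_B = -26.1 − (-24.761) = -1.339
δ_B = -1.339 / 0.155 = -8.64 permil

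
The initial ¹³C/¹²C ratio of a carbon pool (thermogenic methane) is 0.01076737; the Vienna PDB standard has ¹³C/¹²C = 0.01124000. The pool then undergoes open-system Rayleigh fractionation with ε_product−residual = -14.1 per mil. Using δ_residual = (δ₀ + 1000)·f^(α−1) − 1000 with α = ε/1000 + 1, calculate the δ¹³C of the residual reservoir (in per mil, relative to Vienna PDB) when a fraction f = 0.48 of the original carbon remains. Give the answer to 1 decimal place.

δ₀ = (0.01076737/0.01124000 − 1)×1000 = (0.957951 − 1)×1000 = -42.049 per mil
α − 1 = ε/1000 = -0.0141
f^(α−1) = 0.48^(-0.0141) = 1.010403
δ_res = (-42.049 + 1000) × 1.010403 − 1000 = 967.916 − 1000 = -32.08 per mil

-32.1 per mil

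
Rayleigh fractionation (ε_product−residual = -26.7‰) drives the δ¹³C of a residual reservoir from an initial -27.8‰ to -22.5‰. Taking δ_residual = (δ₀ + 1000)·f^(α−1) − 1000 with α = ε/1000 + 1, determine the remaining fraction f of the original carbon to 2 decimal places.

α − 1 = ε/1000 = -0.0267
(δ_res + 1000)/(δ₀ + 1000) = (-22.5 + 1000)/(-27.8 + 1000) = 977.5/972.2 = 1.005452
f = 1.005452^(1/-0.0267) = exp(ln(1.005452)/-0.0267) = exp(0.00544/-0.0267)
f = exp(-0.2036) = 0.8158

0.82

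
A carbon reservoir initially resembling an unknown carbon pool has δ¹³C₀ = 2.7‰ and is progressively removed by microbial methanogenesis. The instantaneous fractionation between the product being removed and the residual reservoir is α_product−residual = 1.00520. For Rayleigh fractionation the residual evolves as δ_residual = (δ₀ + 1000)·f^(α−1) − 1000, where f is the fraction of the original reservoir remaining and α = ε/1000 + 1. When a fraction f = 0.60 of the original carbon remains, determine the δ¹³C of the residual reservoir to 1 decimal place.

0.0‰

Rayleigh residual: δ_res = (δ₀ + 1000)·f^(α−1) − 1000
α − 1 = 0.00520
f^(α−1) = 0.60^(0.00520) = 0.997347
δ_res = (2.7 + 1000) × 0.997347 − 1000 = 1000.040 − 1000 = 0.04‰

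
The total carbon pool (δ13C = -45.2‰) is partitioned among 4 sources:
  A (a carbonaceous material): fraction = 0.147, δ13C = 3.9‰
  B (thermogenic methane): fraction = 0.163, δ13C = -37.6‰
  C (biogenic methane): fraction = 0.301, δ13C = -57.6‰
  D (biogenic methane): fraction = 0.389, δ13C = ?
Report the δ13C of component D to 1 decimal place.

Isotope mass balance: δ_bulk = Σ fᵢ·δᵢ.
-45.2 = 0.147×(3.9) + 0.163×(-37.6) + 0.301×(-57.6) + 0.389×δ_D
0.389·δ_D = -45.2 − (-22.893) = -22.307
δ_D = -22.307 / 0.389 = -57.34‰

-57.3‰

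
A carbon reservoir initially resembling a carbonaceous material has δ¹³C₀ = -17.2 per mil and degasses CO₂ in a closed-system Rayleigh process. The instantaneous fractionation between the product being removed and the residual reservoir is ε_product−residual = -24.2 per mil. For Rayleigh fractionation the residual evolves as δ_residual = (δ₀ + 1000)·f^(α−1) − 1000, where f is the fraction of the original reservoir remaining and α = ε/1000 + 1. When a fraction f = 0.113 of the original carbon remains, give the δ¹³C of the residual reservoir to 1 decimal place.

Rayleigh residual: δ_res = (δ₀ + 1000)·f^(α−1) − 1000
α = ε/1000 + 1 = 0.97580, so α − 1 = -0.02420
f^(α−1) = 0.113^(-0.02420) = 1.054182
δ_res = (-17.2 + 1000) × 1.054182 − 1000 = 1036.050 − 1000 = 36.05 per mil

36.0 per mil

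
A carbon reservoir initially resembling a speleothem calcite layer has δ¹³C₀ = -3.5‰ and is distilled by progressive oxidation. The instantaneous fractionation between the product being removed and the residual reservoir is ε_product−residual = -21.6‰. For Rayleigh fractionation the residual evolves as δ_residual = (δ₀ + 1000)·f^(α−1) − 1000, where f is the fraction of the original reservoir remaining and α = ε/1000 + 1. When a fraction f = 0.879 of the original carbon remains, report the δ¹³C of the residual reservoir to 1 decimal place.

Rayleigh residual: δ_res = (δ₀ + 1000)·f^(α−1) − 1000
α = ε/1000 + 1 = 0.97840, so α − 1 = -0.02160
f^(α−1) = 0.879^(-0.02160) = 1.002790
δ_res = (-3.5 + 1000) × 1.002790 − 1000 = 999.280 − 1000 = -0.72‰

-0.7‰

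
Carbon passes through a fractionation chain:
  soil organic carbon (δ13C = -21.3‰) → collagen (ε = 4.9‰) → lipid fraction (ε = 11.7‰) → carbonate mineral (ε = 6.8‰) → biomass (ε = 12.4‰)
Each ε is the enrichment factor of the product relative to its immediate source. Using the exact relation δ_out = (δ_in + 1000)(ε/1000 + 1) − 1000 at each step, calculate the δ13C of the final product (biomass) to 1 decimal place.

step 1: δ = (-21.30 + 1000)·(4.9/1000 + 1) − 1000 = -16.50‰
step 2: δ = (-16.50 + 1000)·(11.7/1000 + 1) − 1000 = -5.00‰
step 3: δ = (-5.00 + 1000)·(6.8/1000 + 1) − 1000 = 1.77‰
step 4: δ = (1.77 + 1000)·(12.4/1000 + 1) − 1000 = 14.19‰

14.2‰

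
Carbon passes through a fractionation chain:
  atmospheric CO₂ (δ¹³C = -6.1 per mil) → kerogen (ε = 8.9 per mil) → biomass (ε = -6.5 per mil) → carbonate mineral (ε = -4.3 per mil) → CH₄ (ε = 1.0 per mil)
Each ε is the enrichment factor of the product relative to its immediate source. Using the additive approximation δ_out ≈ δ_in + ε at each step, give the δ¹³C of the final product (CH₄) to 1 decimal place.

step 1: δ ≈ -6.1 + (8.9) = 2.8 per mil
step 2: δ ≈ 2.8 + (-6.5) = -3.7 per mil
step 3: δ ≈ -3.7 + (-4.3) = -8.0 per mil
step 4: δ ≈ -8.0 + (1.0) = -7.0 per mil

-7.0 per mil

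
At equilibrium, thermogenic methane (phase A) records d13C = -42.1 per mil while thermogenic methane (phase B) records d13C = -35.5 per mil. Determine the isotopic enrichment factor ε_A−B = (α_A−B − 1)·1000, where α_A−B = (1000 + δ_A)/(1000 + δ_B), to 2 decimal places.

-6.84 per mil

α_A−B = (1000 + -42.1) / (1000 + -35.5) = 957.9 / 964.5 = 0.993157
ε_A−B = (0.993157 − 1) × 1000 = -6.843 per mil
(The approximation ε ≈ δ_A − δ_B would give -6.6 per mil.)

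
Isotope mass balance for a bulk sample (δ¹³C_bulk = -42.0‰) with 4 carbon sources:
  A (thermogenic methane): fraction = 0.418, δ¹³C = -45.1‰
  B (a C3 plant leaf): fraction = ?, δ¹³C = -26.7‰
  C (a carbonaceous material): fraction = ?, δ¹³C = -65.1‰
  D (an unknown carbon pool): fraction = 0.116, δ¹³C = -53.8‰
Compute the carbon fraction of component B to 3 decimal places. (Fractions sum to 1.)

0.350

Let f_B and f_C be the unknown fractions; fractions sum to 1 so f_B + f_C = 0.466.
Mass balance: Σ fᵢ·δᵢ = δ_bulk ⇒ f_B·(-26.7) + f_C·(-65.1) = -42.0 − (-25.093) = -16.907
Substitute f_C = 0.466 − f_B:
f_B·(-26.7 − -65.1) = -16.907 − 0.466×(-65.1) = 13.429
f_B = 13.429 / 38.4 = 0.3497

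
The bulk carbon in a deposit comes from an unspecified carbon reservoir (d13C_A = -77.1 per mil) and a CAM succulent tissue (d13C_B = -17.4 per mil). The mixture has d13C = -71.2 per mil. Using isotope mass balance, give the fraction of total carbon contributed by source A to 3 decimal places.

0.901

δ_mix = f_A·δ_A + (1 − f_A)·δ_B  ⇒  f_A = (δ_mix − δ_B)/(δ_A − δ_B)
f_A = (-71.2 − (-17.4)) / (-77.1 − (-17.4))
f_A = -53.8 / -59.7 = 0.9012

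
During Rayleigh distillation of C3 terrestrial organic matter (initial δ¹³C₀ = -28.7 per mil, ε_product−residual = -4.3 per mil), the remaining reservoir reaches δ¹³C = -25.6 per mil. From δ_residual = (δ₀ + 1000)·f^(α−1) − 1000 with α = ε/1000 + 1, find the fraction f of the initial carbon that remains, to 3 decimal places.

0.477

α − 1 = ε/1000 = -0.0043
(δ_res + 1000)/(δ₀ + 1000) = (-25.6 + 1000)/(-28.7 + 1000) = 974.4/971.3 = 1.003192
f = 1.003192^(1/-0.0043) = exp(ln(1.003192)/-0.0043) = exp(0.00319/-0.0043)
f = exp(-0.7411) = 0.4766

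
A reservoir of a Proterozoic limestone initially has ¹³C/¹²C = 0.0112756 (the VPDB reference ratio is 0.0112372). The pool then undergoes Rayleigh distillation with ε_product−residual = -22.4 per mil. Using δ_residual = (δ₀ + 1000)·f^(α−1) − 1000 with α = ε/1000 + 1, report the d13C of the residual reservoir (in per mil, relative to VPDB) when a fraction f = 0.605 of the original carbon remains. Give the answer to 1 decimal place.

δ₀ = (0.0112756/0.0112372 − 1)×1000 = (1.003417 − 1)×1000 = 3.417 per mil
α − 1 = ε/1000 = -0.0224
f^(α−1) = 0.605^(-0.0224) = 1.011320
δ_res = (3.417 + 1000) × 1.011320 − 1000 = 1014.776 − 1000 = 14.78 per mil

14.8 per mil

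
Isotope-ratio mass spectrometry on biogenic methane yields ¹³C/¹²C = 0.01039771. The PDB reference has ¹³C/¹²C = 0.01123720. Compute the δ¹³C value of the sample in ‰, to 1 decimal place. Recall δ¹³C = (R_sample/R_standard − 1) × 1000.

-74.7‰

δ¹³C = (R_sample / R_standard − 1) × 1000
R_sample / R_standard = 0.01039771 / 0.01123720 = 0.925294
δ¹³C = (0.925294 − 1) × 1000 = -74.71‰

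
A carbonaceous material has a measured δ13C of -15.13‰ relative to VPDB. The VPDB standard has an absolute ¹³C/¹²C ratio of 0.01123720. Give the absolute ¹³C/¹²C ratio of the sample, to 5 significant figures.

0.011067

R_sample = R_standard × (δ13C/1000 + 1)
R_sample = 0.01123720 × (-15.13/1000 + 1) = 0.01123720 × 0.984870
R_sample = 0.0110672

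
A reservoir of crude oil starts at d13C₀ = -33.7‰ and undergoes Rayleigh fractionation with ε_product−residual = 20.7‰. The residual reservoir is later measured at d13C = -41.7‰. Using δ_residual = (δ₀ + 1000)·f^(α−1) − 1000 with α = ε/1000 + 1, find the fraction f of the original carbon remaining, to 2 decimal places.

α − 1 = ε/1000 = 0.0207
(δ_res + 1000)/(δ₀ + 1000) = (-41.7 + 1000)/(-33.7 + 1000) = 958.3/966.3 = 0.991721
f = 0.991721^(1/0.0207) = exp(ln(0.991721)/0.0207) = exp(-0.00831/0.0207)
f = exp(-0.4016) = 0.6692

0.67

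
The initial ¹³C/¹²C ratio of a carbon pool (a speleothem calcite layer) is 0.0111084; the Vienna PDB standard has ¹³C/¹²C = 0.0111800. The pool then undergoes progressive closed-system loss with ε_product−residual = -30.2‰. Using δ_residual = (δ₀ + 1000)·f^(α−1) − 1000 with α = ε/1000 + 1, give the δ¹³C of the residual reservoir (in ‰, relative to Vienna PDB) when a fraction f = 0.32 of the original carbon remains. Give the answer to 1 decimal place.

δ₀ = (0.0111084/0.0111800 − 1)×1000 = (0.993596 − 1)×1000 = -6.404‰
α − 1 = ε/1000 = -0.0302
f^(α−1) = 0.32^(-0.0302) = 1.035010
δ_res = (-6.404 + 1000) × 1.035010 − 1000 = 1028.381 − 1000 = 28.38‰

28.4‰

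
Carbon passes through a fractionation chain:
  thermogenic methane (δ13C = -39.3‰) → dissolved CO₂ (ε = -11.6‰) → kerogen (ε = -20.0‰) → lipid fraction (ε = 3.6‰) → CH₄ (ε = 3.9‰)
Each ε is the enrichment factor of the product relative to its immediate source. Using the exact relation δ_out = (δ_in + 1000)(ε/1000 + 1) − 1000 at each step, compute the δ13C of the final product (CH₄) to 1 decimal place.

step 1: δ = (-39.30 + 1000)·(-11.6/1000 + 1) − 1000 = -50.44‰
step 2: δ = (-50.44 + 1000)·(-20.0/1000 + 1) − 1000 = -69.44‰
step 3: δ = (-69.44 + 1000)·(3.6/1000 + 1) − 1000 = -66.09‰
step 4: δ = (-66.09 + 1000)·(3.9/1000 + 1) − 1000 = -62.44‰

-62.4‰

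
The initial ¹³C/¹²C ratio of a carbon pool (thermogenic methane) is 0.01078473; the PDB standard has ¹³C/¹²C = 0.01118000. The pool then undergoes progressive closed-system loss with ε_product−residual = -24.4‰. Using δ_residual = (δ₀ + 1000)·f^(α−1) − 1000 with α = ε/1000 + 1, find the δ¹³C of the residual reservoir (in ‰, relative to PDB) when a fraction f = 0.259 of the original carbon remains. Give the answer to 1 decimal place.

-3.0‰

δ₀ = (0.01078473/0.01118000 − 1)×1000 = (0.964645 − 1)×1000 = -35.355‰
α − 1 = ε/1000 = -0.0244
f^(α−1) = 0.259^(-0.0244) = 1.033512
δ_res = (-35.355 + 1000) × 1.033512 − 1000 = 996.972 − 1000 = -3.03‰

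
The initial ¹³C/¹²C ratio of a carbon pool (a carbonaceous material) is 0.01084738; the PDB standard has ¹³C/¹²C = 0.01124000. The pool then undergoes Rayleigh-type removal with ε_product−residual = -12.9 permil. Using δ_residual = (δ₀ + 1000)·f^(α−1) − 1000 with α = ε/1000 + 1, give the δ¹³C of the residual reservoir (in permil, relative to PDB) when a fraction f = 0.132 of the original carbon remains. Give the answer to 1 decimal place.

-9.4 permil

δ₀ = (0.01084738/0.01124000 − 1)×1000 = (0.965069 − 1)×1000 = -34.931 permil
α − 1 = ε/1000 = -0.0129
f^(α−1) = 0.132^(-0.0129) = 1.026466
δ_res = (-34.931 + 1000) × 1.026466 − 1000 = 990.611 − 1000 = -9.39 permil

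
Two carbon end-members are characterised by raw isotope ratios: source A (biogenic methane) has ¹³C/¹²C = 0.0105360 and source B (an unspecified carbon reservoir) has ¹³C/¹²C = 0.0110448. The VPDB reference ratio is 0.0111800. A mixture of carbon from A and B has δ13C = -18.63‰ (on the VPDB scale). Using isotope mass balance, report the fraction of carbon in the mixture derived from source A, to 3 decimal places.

δ_A = (0.0105360/0.0111800 − 1)×1000 = (0.942397 − 1)×1000 = -57.603‰
δ_B = (0.0110448/0.0111800 − 1)×1000 = (0.987907 − 1)×1000 = -12.093‰
f_A = (δ_mix − δ_B)/(δ_A − δ_B) = (-18.63 − (-12.093))/(-57.603 − (-12.093))
f_A = -6.537 / -45.510 = 0.1436

0.144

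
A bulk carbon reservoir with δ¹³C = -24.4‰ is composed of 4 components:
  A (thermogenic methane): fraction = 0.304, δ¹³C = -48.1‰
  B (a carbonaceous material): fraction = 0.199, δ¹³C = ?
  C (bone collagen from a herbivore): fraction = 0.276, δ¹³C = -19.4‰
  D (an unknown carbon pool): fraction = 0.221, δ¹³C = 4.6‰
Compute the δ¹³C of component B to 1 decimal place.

Isotope mass balance: δ_bulk = Σ fᵢ·δᵢ.
-24.4 = 0.304×(-48.1) + 0.199×δ_B + 0.276×(-19.4) + 0.221×(4.6)
0.199·δ_B = -24.4 − (-18.960) = -5.440
δ_B = -5.440 / 0.199 = -27.34‰

-27.3‰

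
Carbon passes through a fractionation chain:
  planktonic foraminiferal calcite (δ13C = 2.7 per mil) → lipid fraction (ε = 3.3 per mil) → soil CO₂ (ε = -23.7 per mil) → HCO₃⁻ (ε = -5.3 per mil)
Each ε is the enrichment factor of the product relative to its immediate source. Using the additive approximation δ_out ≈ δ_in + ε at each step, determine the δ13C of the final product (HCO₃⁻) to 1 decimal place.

-23.0 per mil

step 1: δ ≈ 2.7 + (3.3) = 6.0 per mil
step 2: δ ≈ 6.0 + (-23.7) = -17.7 per mil
step 3: δ ≈ -17.7 + (-5.3) = -23.0 per mil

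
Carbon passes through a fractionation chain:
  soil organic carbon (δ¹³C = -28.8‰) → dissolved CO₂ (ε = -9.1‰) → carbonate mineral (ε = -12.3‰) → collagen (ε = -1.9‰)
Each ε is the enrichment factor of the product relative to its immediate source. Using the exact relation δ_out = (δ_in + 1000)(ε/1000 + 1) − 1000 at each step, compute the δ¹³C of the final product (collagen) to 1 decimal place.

step 1: δ = (-28.80 + 1000)·(-9.1/1000 + 1) − 1000 = -37.64‰
step 2: δ = (-37.64 + 1000)·(-12.3/1000 + 1) − 1000 = -49.47‰
step 3: δ = (-49.47 + 1000)·(-1.9/1000 + 1) − 1000 = -51.28‰

-51.3‰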